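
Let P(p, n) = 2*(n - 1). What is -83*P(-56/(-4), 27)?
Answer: -4316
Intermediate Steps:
P(p, n) = -2 + 2*n (P(p, n) = 2*(-1 + n) = -2 + 2*n)
-83*P(-56/(-4), 27) = -83*(-2 + 2*27) = -83*(-2 + 54) = -83*52 = -4316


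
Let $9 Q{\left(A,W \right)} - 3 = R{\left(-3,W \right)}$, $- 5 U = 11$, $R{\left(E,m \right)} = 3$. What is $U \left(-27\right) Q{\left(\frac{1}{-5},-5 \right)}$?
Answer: $\frac{198}{5} \approx 39.6$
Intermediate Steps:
$U = - \frac{11}{5}$ ($U = \left(- \frac{1}{5}\right) 11 = - \frac{11}{5} \approx -2.2$)
$Q{\left(A,W \right)} = \frac{2}{3}$ ($Q{\left(A,W \right)} = \frac{1}{3} + \frac{1}{9} \cdot 3 = \frac{1}{3} + \frac{1}{3} = \frac{2}{3}$)
$U \left(-27\right) Q{\left(\frac{1}{-5},-5 \right)} = \left(- \frac{11}{5}\right) \left(-27\right) \frac{2}{3} = \frac{297}{5} \cdot \frac{2}{3} = \frac{198}{5}$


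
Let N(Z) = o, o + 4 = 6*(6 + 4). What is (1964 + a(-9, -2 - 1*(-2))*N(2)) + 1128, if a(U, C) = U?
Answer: 2588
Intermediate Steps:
o = 56 (o = -4 + 6*(6 + 4) = -4 + 6*10 = -4 + 60 = 56)
N(Z) = 56
(1964 + a(-9, -2 - 1*(-2))*N(2)) + 1128 = (1964 - 9*56) + 1128 = (1964 - 504) + 1128 = 1460 + 1128 = 2588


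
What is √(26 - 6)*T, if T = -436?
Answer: -872*√5 ≈ -1949.9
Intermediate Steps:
√(26 - 6)*T = √(26 - 6)*(-436) = √20*(-436) = (2*√5)*(-436) = -872*√5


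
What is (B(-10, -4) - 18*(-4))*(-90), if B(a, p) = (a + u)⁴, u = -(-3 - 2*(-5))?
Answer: -7523370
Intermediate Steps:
u = -7 (u = -(-3 + 10) = -1*7 = -7)
B(a, p) = (-7 + a)⁴ (B(a, p) = (a - 7)⁴ = (-7 + a)⁴)
(B(-10, -4) - 18*(-4))*(-90) = ((-7 - 10)⁴ - 18*(-4))*(-90) = ((-17)⁴ + 72)*(-90) = (83521 + 72)*(-90) = 83593*(-90) = -7523370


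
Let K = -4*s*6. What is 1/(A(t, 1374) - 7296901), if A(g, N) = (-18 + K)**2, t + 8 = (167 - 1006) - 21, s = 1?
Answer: -1/7295137 ≈ -1.3708e-7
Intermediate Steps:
K = -24 (K = -4*1*6 = -4*6 = -24)
t = -868 (t = -8 + ((167 - 1006) - 21) = -8 + (-839 - 21) = -8 - 860 = -868)
A(g, N) = 1764 (A(g, N) = (-18 - 24)**2 = (-42)**2 = 1764)
1/(A(t, 1374) - 7296901) = 1/(1764 - 7296901) = 1/(-7295137) = -1/7295137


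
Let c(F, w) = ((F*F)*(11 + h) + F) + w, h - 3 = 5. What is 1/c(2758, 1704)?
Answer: 1/144529178 ≈ 6.9190e-9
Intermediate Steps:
h = 8 (h = 3 + 5 = 8)
c(F, w) = F + w + 19*F**2 (c(F, w) = ((F*F)*(11 + 8) + F) + w = (F**2*19 + F) + w = (19*F**2 + F) + w = (F + 19*F**2) + w = F + w + 19*F**2)
1/c(2758, 1704) = 1/(2758 + 1704 + 19*2758**2) = 1/(2758 + 1704 + 19*7606564) = 1/(2758 + 1704 + 144524716) = 1/144529178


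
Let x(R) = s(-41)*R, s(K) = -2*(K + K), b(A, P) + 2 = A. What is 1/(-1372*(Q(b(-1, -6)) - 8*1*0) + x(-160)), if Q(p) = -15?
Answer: -1/5660 ≈ -0.00017668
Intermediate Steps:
b(A, P) = -2 + A
s(K) = -4*K
x(R) = 164*R (x(R) = (-4*(-41))*R = 164*R)
1/(-1372*(Q(b(-1, -6)) - 8*1*0) + x(-160)) = 1/(-1372*(-15 - 8*1*0) + 164*(-160)) = 1/(-1372*(-15 - 8*0) - 26240) = 1/(-1372*(-15 + 0) - 26240) = 1/(-1372*(-15) - 26240) = 1/(20580 - 26240) = 1/(-5660) = -1/5660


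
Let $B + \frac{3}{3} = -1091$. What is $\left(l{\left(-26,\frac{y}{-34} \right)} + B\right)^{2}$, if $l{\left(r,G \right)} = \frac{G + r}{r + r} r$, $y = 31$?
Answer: $\frac{5650679241}{4624} \approx 1.222 \cdot 10^{6}$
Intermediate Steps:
$B = -1092$ ($B = -1 - 1091 = -1092$)
$l{\left(r,G \right)} = \frac{G}{2} + \frac{r}{2}$ ($l{\left(r,G \right)} = \frac{G + r}{2 r} r = \frac{G}{2} + \frac{r}{2}$)
$\left(l{\left(-26,\frac{y}{-34} \right)} + B\right)^{2} = \left(\left(\frac{31 \frac{1}{-34}}{2} + \frac{1}{2} \left(-26\right)\right) - 1092\right)^{2} = \left(\left(\frac{31 \left(- \frac{1}{34}\right)}{2} - 13\right) - 1092\right)^{2} = \left(\left(\frac{1}{2} \left(- \frac{31}{34}\right) - 13\right) - 1092\right)^{2} = \left(\left(- \frac{31}{68} - 13\right) - 1092\right)^{2} = \left(- \frac{915}{68} - 1092\right)^{2} = \left(- \frac{75171}{68}\right)^{2} = \frac{5650679241}{4624}$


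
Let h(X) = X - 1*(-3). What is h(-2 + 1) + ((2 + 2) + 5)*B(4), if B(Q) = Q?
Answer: 38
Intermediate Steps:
h(X) = 3 + X (h(X) = X + 3 = 3 + X)
h(-2 + 1) + ((2 + 2) + 5)*B(4) = (3 + (-2 + 1)) + ((2 + 2) + 5)*4 = (3 - 1) + (4 + 5)*4 = 2 + 9*4 = 2 + 36 = 38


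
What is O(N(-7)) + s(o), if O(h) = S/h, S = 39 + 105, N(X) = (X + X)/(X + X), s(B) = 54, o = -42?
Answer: 198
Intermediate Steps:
N(X) = 1 (N(X) = (2*X)/((2*X)) = (2*X)*(1/(2*X)) = 1)
S = 144
O(h) = 144/h
O(N(-7)) + s(o) = 144/1 + 54 = 144*1 + 54 = 144 + 54 = 198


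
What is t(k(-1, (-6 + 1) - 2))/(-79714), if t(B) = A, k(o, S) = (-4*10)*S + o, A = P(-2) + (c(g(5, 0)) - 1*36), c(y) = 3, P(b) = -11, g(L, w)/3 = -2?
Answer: 22/39857 ≈ 0.00055197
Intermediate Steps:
g(L, w) = -6 (g(L, w) = 3*(-2) = -6)
A = -44 (A = -11 + (3 - 1*36) = -11 + (3 - 36) = -11 - 33 = -44)
k(o, S) = o - 40*S (k(o, S) = -40*S + o = o - 40*S)
t(B) = -44
t(k(-1, (-6 + 1) - 2))/(-79714) = -44/(-79714) = -44*(-1/79714) = 22/39857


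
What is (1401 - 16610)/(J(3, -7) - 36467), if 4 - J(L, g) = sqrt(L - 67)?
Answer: 554565767/1329550433 - 121672*I/1329550433 ≈ 0.41711 - 9.1514e-5*I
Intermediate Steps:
J(L, g) = 4 - sqrt(-67 + L) (J(L, g) = 4 - sqrt(L - 67) = 4 - sqrt(-67 + L))
(1401 - 16610)/(J(3, -7) - 36467) = (1401 - 16610)/((4 - sqrt(-67 + 3)) - 36467) = -15209/((4 - sqrt(-64)) - 36467) = -15209/((4 - 8*I) - 36467) = -15209*(-36463 + 8*I)/1329550433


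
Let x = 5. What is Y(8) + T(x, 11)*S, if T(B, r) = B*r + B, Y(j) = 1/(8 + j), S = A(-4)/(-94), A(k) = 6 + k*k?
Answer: -10513/752 ≈ -13.980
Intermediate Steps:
A(k) = 6 + k**2
S = -11/47 (S = (6 + (-4)**2)/(-94) = (6 + 16)*(-1/94) = 22*(-1/94) = -11/47 ≈ -0.23404)
T(B, r) = B + B*r
Y(8) + T(x, 11)*S = 1/(8 + 8) + (5*(1 + 11))*(-11/47) = 1/16 + (5*12)*(-11/47) = 1/16 + 60*(-11/47) = 1/16 - 660/47 = -10513/752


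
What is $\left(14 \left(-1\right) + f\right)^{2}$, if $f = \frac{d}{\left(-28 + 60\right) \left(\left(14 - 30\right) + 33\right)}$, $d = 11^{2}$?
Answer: $\frac{56175025}{295936} \approx 189.82$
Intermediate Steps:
$d = 121$
$f = \frac{121}{544}$ ($f = \frac{121}{\left(-28 + 60\right) \left(\left(14 - 30\right) + 33\right)} = \frac{121}{32 \left(-16 + 33\right)} = \frac{121}{32 \cdot 17} = \frac{121}{544} \approx 0.22243$)
$\left(14 \left(-1\right) + f\right)^{2} = \left(14 \left(-1\right) + \frac{121}{544}\right)^{2} = \left(-14 + \frac{121}{544}\right)^{2} = \left(- \frac{7495}{544}\right)^{2} = \frac{56175025}{295936}$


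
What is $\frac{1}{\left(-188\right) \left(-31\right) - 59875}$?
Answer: $- \frac{1}{54047} \approx -1.8502 \cdot 10^{-5}$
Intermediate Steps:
$\frac{1}{\left(-188\right) \left(-31\right) - 59875} = \frac{1}{5828 - 59875} = \frac{1}{-54047} = - \frac{1}{54047}$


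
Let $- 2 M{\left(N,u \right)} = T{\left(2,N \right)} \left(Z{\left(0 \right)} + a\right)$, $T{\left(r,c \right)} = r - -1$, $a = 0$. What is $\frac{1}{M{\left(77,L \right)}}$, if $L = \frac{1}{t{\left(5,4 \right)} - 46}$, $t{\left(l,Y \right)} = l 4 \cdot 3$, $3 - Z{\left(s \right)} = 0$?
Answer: $- \frac{2}{9} \approx -0.22222$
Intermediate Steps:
$Z{\left(s \right)} = 3$ ($Z{\left(s \right)} = 3 - 0 = 3 + 0 = 3$)
$t{\left(l,Y \right)} = 12 l$ ($t{\left(l,Y \right)} = 4 l 3 = 12 l$)
$T{\left(r,c \right)} = 1 + r$ ($T{\left(r,c \right)} = r + 1 = 1 + r$)
$L = \frac{1}{14}$ ($L = \frac{1}{12 \cdot 5 - 46} = \frac{1}{60 - 46} = \frac{1}{14} \approx 0.071429$)
$M{\left(N,u \right)} = - \frac{9}{2}$ ($M{\left(N,u \right)} = - \frac{\left(1 + 2\right) \left(3 + 0\right)}{2} = - \frac{3 \cdot 3}{2} = \left(- \frac{1}{2}\right) 9 = - \frac{9}{2}$)
$\frac{1}{M{\left(77,L \right)}} = \frac{1}{- \frac{9}{2}} = - \frac{2}{9}$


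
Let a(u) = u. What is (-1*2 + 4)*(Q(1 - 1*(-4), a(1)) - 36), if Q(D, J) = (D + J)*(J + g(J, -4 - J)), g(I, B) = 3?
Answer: -24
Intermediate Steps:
Q(D, J) = (3 + J)*(D + J) (Q(D, J) = (D + J)*(J + 3) = (D + J)*(3 + J) = (3 + J)*(D + J))
(-1*2 + 4)*(Q(1 - 1*(-4), a(1)) - 36) = (-1*2 + 4)*((1² + 3*(1 - 1*(-4)) + 3*1 + (1 - 1*(-4))*1) - 36) = (-2 + 4)*((1 + 3*(1 + 4) + 3 + (1 + 4)*1) - 36) = 2*((1 + 3*5 + 3 + 5*1) - 36) = 2*((1 + 15 + 3 + 5) - 36) = 2*(24 - 36) = 2*(-12) = -24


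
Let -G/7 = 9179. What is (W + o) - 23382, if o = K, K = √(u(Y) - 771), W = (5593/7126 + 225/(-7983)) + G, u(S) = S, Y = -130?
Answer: -79130742147/902966 + I*√901 ≈ -87634.0 + 30.017*I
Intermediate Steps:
G = -64253 (G = -7*9179 = -64253)
W = -58017591135/902966 (W = (5593/7126 + 225/(-7983)) - 64253 = (5593*(1/7126) + 225*(-1/7983)) - 64253 = (799/1018 - 25/887) - 64253 = 683263/902966 - 64253 = -58017591135/902966 ≈ -64252.)
K = I*√901 (K = √(-130 - 771) = √(-901) = I*√901 ≈ 30.017*I)
o = I*√901 ≈ 30.017*I
(W + o) - 23382 = (-58017591135/902966 + I*√901) - 23382 = -79130742147/902966 + I*√901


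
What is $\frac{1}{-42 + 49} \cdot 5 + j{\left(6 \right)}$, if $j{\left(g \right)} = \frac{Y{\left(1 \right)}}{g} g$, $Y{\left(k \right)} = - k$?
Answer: $- \frac{2}{7} \approx -0.28571$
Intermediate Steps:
$j{\left(g \right)} = -1$ ($j{\left(g \right)} = \frac{\left(-1\right) 1}{g} g = - \frac{1}{g} g = -1$)
$\frac{1}{-42 + 49} \cdot 5 + j{\left(6 \right)} = \frac{1}{-42 + 49} \cdot 5 - 1 = \frac{1}{7} \cdot 5 - 1 = \frac{5}{7} - 1 = - \frac{2}{7}$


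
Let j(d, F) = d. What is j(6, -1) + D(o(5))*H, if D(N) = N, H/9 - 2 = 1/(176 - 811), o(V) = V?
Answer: 12183/127 ≈ 95.929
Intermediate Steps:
H = 11421/635 (H = 18 + 9/(176 - 811) = 18 + 9/(-635) = 18 + 9*(-1/635) = 18 - 9/635 = 11421/635 ≈ 17.986)
j(6, -1) + D(o(5))*H = 6 + 5*(11421/635) = 6 + 11421/127 = 12183/127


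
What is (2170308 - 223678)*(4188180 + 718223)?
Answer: 9550951271890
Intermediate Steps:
(2170308 - 223678)*(4188180 + 718223) = 1946630*4906403 = 9550951271890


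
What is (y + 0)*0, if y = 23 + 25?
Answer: 0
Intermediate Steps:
y = 48
(y + 0)*0 = (48 + 0)*0 = 48*0 = 0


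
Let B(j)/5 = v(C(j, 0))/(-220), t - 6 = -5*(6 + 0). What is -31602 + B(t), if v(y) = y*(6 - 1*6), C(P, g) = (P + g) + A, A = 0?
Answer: -31602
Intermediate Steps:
C(P, g) = P + g (C(P, g) = (P + g) + 0 = P + g)
t = -24 (t = 6 - 5*(6 + 0) = 6 - 5*6 = 6 - 30 = -24)
v(y) = 0 (v(y) = y*(6 - 6) = y*0 = 0)
B(j) = 0 (B(j) = 5*(0/(-220)) = 5*(0*(-1/220)) = 5*0 = 0)
-31602 + B(t) = -31602 + 0 = -31602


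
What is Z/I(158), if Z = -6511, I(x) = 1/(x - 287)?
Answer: 839919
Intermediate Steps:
I(x) = 1/(-287 + x)
Z/I(158) = -6511/(1/(-287 + 158)) = -6511/(1/(-129)) = -6511/(-1/129) = -6511*(-129) = 839919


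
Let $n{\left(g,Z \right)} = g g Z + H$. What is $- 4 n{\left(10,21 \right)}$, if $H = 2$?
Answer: $-8408$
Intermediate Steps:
$n{\left(g,Z \right)} = 2 + Z g^{2}$ ($n{\left(g,Z \right)} = g g Z + 2 = g^{2} Z + 2 = Z g^{2} + 2 = 2 + Z g^{2}$)
$- 4 n{\left(10,21 \right)} = - 4 \left(2 + 21 \cdot 10^{2}\right) = - 4 \left(2 + 21 \cdot 100\right) = - 4 \left(2 + 2100\right) = \left(-4\right) 2102 = -8408$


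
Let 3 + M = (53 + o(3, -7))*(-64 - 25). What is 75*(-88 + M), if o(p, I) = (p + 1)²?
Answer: -467400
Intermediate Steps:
o(p, I) = (1 + p)²
M = -6144 (M = -3 + (53 + (1 + 3)²)*(-64 - 25) = -3 + (53 + 4²)*(-89) = -3 + (53 + 16)*(-89) = -3 + 69*(-89) = -3 - 6141 = -6144)
75*(-88 + M) = 75*(-88 - 6144) = 75*(-6232) = -467400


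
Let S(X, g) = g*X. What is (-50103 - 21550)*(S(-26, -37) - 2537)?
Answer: 112853475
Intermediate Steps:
S(X, g) = X*g
(-50103 - 21550)*(S(-26, -37) - 2537) = (-50103 - 21550)*(-26*(-37) - 2537) = -71653*(962 - 2537) = -71653*(-1575) = 112853475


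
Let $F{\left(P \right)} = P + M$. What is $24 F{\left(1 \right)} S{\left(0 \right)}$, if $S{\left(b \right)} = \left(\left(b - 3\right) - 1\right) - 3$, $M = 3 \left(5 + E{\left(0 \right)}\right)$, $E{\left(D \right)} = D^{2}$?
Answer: $-2688$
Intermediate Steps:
$M = 15$ ($M = 3 \left(5 + 0^{2}\right) = 3 \left(5 + 0\right) = 3 \cdot 5 = 15$)
$S{\left(b \right)} = -7 + b$ ($S{\left(b \right)} = \left(\left(-3 + b\right) - 1\right) - 3 = \left(-4 + b\right) - 3 = -7 + b$)
$F{\left(P \right)} = 15 + P$ ($F{\left(P \right)} = P + 15 = 15 + P$)
$24 F{\left(1 \right)} S{\left(0 \right)} = 24 \left(15 + 1\right) \left(-7 + 0\right) = 24 \cdot 16 \left(-7\right) = 384 \left(-7\right) = -2688$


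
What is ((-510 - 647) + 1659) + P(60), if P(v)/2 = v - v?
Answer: 502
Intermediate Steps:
P(v) = 0 (P(v) = 2*(v - v) = 2*0 = 0)
((-510 - 647) + 1659) + P(60) = ((-510 - 647) + 1659) + 0 = (-1157 + 1659) + 0 = 502 + 0 = 502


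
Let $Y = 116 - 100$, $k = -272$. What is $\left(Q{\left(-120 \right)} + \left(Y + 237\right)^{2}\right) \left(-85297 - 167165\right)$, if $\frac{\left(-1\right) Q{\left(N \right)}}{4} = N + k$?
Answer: $-16555700574$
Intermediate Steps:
$Y = 16$ ($Y = 116 - 100 = 16$)
$Q{\left(N \right)} = 1088 - 4 N$ ($Q{\left(N \right)} = - 4 \left(N - 272\right) = - 4 \left(-272 + N\right) = 1088 - 4 N$)
$\left(Q{\left(-120 \right)} + \left(Y + 237\right)^{2}\right) \left(-85297 - 167165\right) = \left(\left(1088 - -480\right) + \left(16 + 237\right)^{2}\right) \left(-85297 - 167165\right) = \left(\left(1088 + 480\right) + 253^{2}\right) \left(-252462\right) = \left(1568 + 64009\right) \left(-252462\right) = 65577 \left(-252462\right) = -16555700574$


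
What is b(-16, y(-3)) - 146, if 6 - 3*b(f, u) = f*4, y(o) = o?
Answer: -368/3 ≈ -122.67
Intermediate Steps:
b(f, u) = 2 - 4*f/3 (b(f, u) = 2 - f*4/3 = 2 - 4*f/3)
b(-16, y(-3)) - 146 = (2 - 4/3*(-16)) - 146 = (2 + 64/3) - 146 = 70/3 - 146 = -368/3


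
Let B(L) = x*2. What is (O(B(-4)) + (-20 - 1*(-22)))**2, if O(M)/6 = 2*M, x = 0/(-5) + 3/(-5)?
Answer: 3844/25 ≈ 153.76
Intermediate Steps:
x = -3/5 (x = 0*(-1/5) + 3*(-1/5) = 0 - 3/5 = -3/5 ≈ -0.60000)
B(L) = -6/5 (B(L) = -3/5*2 = -6/5)
O(M) = 12*M (O(M) = 6*(2*M) = 12*M)
(O(B(-4)) + (-20 - 1*(-22)))**2 = (12*(-6/5) + (-20 - 1*(-22)))**2 = (-72/5 + (-20 + 22))**2 = (-72/5 + 2)**2 = (-62/5)**2 = 3844/25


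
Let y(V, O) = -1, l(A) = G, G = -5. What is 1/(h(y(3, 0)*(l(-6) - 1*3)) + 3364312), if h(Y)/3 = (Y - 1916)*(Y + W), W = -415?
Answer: 1/5693980 ≈ 1.7562e-7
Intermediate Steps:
l(A) = -5
h(Y) = 3*(-1916 + Y)*(-415 + Y) (h(Y) = 3*((Y - 1916)*(Y - 415)) = 3*((-1916 + Y)*(-415 + Y)) = 3*(-1916 + Y)*(-415 + Y))
1/(h(y(3, 0)*(l(-6) - 1*3)) + 3364312) = 1/((2385420 - (-6993)*(-5 - 1*3) + 3*(-(-5 - 1*3))²) + 3364312) = 1/((2385420 - (-6993)*(-5 - 3) + 3*(-(-5 - 3))²) + 3364312) = 1/((2385420 - (-6993)*(-8) + 3*(-1*(-8))²) + 3364312) = 1/((2385420 - 6993*8 + 3*8²) + 3364312) = 1/((2385420 - 55944 + 3*64) + 3364312) = 1/((2385420 - 55944 + 192) + 3364312) = 1/(2329668 + 3364312) = 1/5693980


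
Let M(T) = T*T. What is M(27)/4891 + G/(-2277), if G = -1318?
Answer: 8106271/11136807 ≈ 0.72788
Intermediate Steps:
M(T) = T²
M(27)/4891 + G/(-2277) = 27²/4891 - 1318/(-2277) = 729*(1/4891) - 1318*(-1/2277) = 729/4891 + 1318/2277 = 8106271/11136807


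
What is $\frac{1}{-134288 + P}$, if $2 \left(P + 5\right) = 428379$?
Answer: $\frac{2}{159793} \approx 1.2516 \cdot 10^{-5}$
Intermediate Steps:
$P = \frac{428369}{2}$ ($P = -5 + \frac{1}{2} \cdot 428379 = -5 + \frac{428379}{2} = \frac{428369}{2} \approx 2.1418 \cdot 10^{5}$)
$\frac{1}{-134288 + P} = \frac{1}{-134288 + \frac{428369}{2}} = \frac{1}{\frac{159793}{2}} = \frac{2}{159793}$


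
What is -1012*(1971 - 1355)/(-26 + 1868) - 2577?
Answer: -2685113/921 ≈ -2915.4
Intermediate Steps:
-1012*(1971 - 1355)/(-26 + 1868) - 2577 = -1012/(1842/616) - 2577 = -1012/(1842*(1/616)) - 2577 = -1012/921/308 - 2577 = -1012*308/921 - 2577 = -311696/921 - 2577 = -2685113/921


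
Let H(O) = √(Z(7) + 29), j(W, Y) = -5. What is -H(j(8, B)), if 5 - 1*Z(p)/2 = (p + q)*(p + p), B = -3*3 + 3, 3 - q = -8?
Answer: -I*√465 ≈ -21.564*I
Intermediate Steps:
q = 11 (q = 3 - 1*(-8) = 3 + 8 = 11)
B = -6 (B = -9 + 3 = -6)
Z(p) = 10 - 4*p*(11 + p) (Z(p) = 10 - 2*(p + 11)*(p + p) = 10 - 2*(11 + p)*2*p = 10 - 4*p*(11 + p))
H(O) = I*√465 (H(O) = √((10 - 44*7 - 4*7²) + 29) = √((10 - 308 - 4*49) + 29) = √((10 - 308 - 196) + 29) = √(-494 + 29) = √(-465) = I*√465)
-H(j(8, B)) = -I*√465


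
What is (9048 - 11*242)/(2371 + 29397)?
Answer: 3193/15884 ≈ 0.20102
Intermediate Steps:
(9048 - 11*242)/(2371 + 29397) = (9048 - 2662)/31768 = 6386*(1/31768) = 3193/15884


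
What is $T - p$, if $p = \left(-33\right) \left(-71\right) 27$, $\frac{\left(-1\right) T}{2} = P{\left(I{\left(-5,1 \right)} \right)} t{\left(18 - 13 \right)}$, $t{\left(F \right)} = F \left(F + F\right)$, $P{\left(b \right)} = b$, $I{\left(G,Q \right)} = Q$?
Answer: $-63361$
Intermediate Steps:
$t{\left(F \right)} = 2 F^{2}$ ($t{\left(F \right)} = F 2 F = 2 F^{2}$)
$T = -100$ ($T = - 2 \cdot 1 \cdot 2 \left(18 - 13\right)^{2} = - 2 \cdot 1 \cdot 2 \cdot 5^{2} = - 2 \cdot 1 \cdot 2 \cdot 25 = - 2 \cdot 1 \cdot 50 = \left(-2\right) 50 = -100$)
$p = 63261$ ($p = 2343 \cdot 27 = 63261$)
$T - p = -100 - 63261 = -63361$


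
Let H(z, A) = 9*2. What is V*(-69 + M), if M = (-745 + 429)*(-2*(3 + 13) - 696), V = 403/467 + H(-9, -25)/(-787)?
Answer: 71007166145/367529 ≈ 1.9320e+5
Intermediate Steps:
H(z, A) = 18
V = 308755/367529 (V = 403/467 + 18/(-787) = 403*(1/467) + 18*(-1/787) = 403/467 - 18/787 = 308755/367529 ≈ 0.84008)
M = 230048 (M = -316*(-2*16 - 696) = -316*(-32 - 696) = -316*(-728) = 230048)
V*(-69 + M) = 308755*(-69 + 230048)/367529 = (308755/367529)*229979 = 71007166145/367529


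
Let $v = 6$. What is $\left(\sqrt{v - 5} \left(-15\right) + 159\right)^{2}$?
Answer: $20736$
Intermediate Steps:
$\left(\sqrt{v - 5} \left(-15\right) + 159\right)^{2} = \left(\sqrt{6 - 5} \left(-15\right) + 159\right)^{2} = \left(\sqrt{1} \left(-15\right) + 159\right)^{2} = \left(1 \left(-15\right) + 159\right)^{2} = \left(-15 + 159\right)^{2} = 144^{2} = 20736$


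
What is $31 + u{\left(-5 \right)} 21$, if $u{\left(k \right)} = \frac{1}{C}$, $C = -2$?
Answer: $\frac{41}{2} \approx 20.5$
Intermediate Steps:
$u{\left(k \right)} = - \frac{1}{2}$ ($u{\left(k \right)} = \frac{1}{-2} = - \frac{1}{2}$)
$31 + u{\left(-5 \right)} 21 = 31 - \frac{21}{2} = \frac{41}{2}$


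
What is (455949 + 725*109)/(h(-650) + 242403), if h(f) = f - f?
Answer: 534974/242403 ≈ 2.2070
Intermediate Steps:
h(f) = 0
(455949 + 725*109)/(h(-650) + 242403) = (455949 + 725*109)/(0 + 242403) = (455949 + 79025)/242403 = 534974*(1/242403) = 534974/242403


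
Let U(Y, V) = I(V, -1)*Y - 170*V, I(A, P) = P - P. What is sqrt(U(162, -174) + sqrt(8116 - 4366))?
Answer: sqrt(29580 + 25*sqrt(6)) ≈ 172.17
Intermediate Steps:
I(A, P) = 0
U(Y, V) = -170*V (U(Y, V) = 0*Y - 170*V = 0 - 170*V = -170*V)
sqrt(U(162, -174) + sqrt(8116 - 4366)) = sqrt(-170*(-174) + sqrt(8116 - 4366)) = sqrt(29580 + sqrt(3750)) = sqrt(29580 + 25*sqrt(6))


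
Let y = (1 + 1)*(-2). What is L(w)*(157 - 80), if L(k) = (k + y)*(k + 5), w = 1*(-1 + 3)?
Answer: -1078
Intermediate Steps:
y = -4 (y = 2*(-2) = -4)
w = 2 (w = 1*2 = 2)
L(k) = (-4 + k)*(5 + k) (L(k) = (k - 4)*(k + 5) = (-4 + k)*(5 + k))
L(w)*(157 - 80) = (-20 + 2 + 2²)*(157 - 80) = (-20 + 2 + 4)*77 = -14*77 = -1078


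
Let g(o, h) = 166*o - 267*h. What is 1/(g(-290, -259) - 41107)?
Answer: -1/20094 ≈ -4.9766e-5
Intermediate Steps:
g(o, h) = -267*h + 166*o
1/(g(-290, -259) - 41107) = 1/((-267*(-259) + 166*(-290)) - 41107) = 1/((69153 - 48140) - 41107) = 1/(21013 - 41107) = 1/(-20094) = -1/20094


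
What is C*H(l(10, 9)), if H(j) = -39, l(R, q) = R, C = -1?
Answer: 39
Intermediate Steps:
C*H(l(10, 9)) = -1*(-39) = 39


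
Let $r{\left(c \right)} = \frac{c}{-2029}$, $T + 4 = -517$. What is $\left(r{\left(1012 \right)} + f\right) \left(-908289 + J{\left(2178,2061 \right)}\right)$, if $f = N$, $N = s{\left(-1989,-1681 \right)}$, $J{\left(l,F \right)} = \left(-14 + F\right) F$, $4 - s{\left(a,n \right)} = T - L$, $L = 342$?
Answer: $\frac{5820429809718}{2029} \approx 2.8686 \cdot 10^{9}$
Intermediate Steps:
$T = -521$ ($T = -4 - 517 = -521$)
$s{\left(a,n \right)} = 867$ ($s{\left(a,n \right)} = 4 - \left(-521 - 342\right) = 4 - -863 = 4 + 863 = 867$)
$r{\left(c \right)} = - \frac{c}{2029}$ ($r{\left(c \right)} = c \left(- \frac{1}{2029}\right) = - \frac{c}{2029}$)
$J{\left(l,F \right)} = F \left(-14 + F\right)$
$N = 867$
$f = 867$
$\left(r{\left(1012 \right)} + f\right) \left(-908289 + J{\left(2178,2061 \right)}\right) = \left(\left(- \frac{1}{2029}\right) 1012 + 867\right) \left(-908289 + 2061 \left(-14 + 2061\right)\right) = \left(- \frac{1012}{2029} + 867\right) \left(-908289 + 2061 \cdot 2047\right) = \frac{1758131 \left(-908289 + 4218867\right)}{2029} = \frac{1758131}{2029} \cdot 3310578 = \frac{5820429809718}{2029}$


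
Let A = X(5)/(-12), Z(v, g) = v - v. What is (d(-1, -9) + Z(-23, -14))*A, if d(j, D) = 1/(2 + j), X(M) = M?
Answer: -5/12 ≈ -0.41667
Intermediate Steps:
Z(v, g) = 0
A = -5/12 (A = 5/(-12) = 5*(-1/12) = -5/12 ≈ -0.41667)
(d(-1, -9) + Z(-23, -14))*A = (1/(2 - 1) + 0)*(-5/12) = (1/1 + 0)*(-5/12) = (1 + 0)*(-5/12) = 1*(-5/12) = -5/12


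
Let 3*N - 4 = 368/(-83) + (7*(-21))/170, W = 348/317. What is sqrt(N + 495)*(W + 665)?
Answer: 211153*sqrt(98464419730)/4472870 ≈ 14813.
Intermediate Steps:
W = 348/317 (W = 348*(1/317) = 348/317 ≈ 1.0978)
N = -6107/14110 (N = 4/3 + (368/(-83) + (7*(-21))/170)/3 = 4/3 + (368*(-1/83) - 147*1/170)/3 = 4/3 + (-368/83 - 147/170)/3 = 4/3 + (1/3)*(-74761/14110) = 4/3 - 74761/42330 = -6107/14110 ≈ -0.43281)
sqrt(N + 495)*(W + 665) = sqrt(-6107/14110 + 495)*(348/317 + 665) = sqrt(6978343/14110)*(211153/317) = (sqrt(98464419730)/14110)*(211153/317) = 211153*sqrt(98464419730)/4472870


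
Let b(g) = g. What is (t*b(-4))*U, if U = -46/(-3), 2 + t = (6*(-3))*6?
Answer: 20240/3 ≈ 6746.7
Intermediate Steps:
t = -110 (t = -2 + (6*(-3))*6 = -2 - 18*6 = -2 - 108 = -110)
U = 46/3 (U = -46*(-1/3) = 46/3 ≈ 15.333)
(t*b(-4))*U = -110*(-4)*(46/3) = 440*(46/3) = 20240/3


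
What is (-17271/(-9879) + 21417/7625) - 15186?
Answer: -381192748944/25109125 ≈ -15181.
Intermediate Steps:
(-17271/(-9879) + 21417/7625) - 15186 = (-17271*(-1/9879) + 21417*(1/7625)) - 15186 = (5757/3293 + 21417/7625) - 15186 = 114423306/25109125 - 15186 = -381192748944/25109125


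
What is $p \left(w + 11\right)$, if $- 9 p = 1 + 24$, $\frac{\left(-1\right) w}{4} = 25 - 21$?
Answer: $\frac{125}{9} \approx 13.889$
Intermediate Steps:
$w = -16$ ($w = - 4 \left(25 - 21\right) = \left(-4\right) 4 = -16$)
$p = - \frac{25}{9}$ ($p = - \frac{1 + 24}{9} = \left(- \frac{1}{9}\right) 25 = - \frac{25}{9} \approx -2.7778$)
$p \left(w + 11\right) = - \frac{25 \left(-16 + 11\right)}{9} = \left(- \frac{25}{9}\right) \left(-5\right) = \frac{125}{9}$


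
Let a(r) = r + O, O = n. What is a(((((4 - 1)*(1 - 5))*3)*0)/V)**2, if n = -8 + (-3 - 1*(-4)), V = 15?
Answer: 49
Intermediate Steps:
n = -7 (n = -8 + (-3 + 4) = -8 + 1 = -7)
O = -7
a(r) = -7 + r (a(r) = r - 7 = -7 + r)
a(((((4 - 1)*(1 - 5))*3)*0)/V)**2 = (-7 + ((((4 - 1)*(1 - 5))*3)*0)/15)**2 = (-7 + (((3*(-4))*3)*0)*(1/15))**2 = (-7 + (-12*3*0)*(1/15))**2 = (-7 - 36*0*(1/15))**2 = (-7 + 0*(1/15))**2 = (-7 + 0)**2 = (-7)**2 = 49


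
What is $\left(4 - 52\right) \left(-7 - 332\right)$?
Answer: $16272$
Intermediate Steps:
$\left(4 - 52\right) \left(-7 - 332\right) = \left(-48\right) \left(-339\right) = 16272$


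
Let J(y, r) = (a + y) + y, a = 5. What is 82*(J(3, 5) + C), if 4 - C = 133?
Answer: -9676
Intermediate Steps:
C = -129 (C = 4 - 1*133 = 4 - 133 = -129)
J(y, r) = 5 + 2*y (J(y, r) = (5 + y) + y = 5 + 2*y)
82*(J(3, 5) + C) = 82*((5 + 2*3) - 129) = 82*((5 + 6) - 129) = 82*(11 - 129) = 82*(-118) = -9676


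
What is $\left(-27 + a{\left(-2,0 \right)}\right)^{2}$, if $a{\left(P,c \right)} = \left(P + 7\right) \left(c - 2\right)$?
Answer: $1369$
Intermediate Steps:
$a{\left(P,c \right)} = \left(-2 + c\right) \left(7 + P\right)$ ($a{\left(P,c \right)} = \left(7 + P\right) \left(-2 + c\right) = \left(-2 + c\right) \left(7 + P\right)$)
$\left(-27 + a{\left(-2,0 \right)}\right)^{2} = \left(-27 - 10\right)^{2} = \left(-37\right)^{2} = 1369$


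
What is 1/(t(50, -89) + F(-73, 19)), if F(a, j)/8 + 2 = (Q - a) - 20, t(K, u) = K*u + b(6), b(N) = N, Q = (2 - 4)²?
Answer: -1/4004 ≈ -0.00024975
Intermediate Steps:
Q = 4 (Q = (-2)² = 4)
t(K, u) = 6 + K*u (t(K, u) = K*u + 6 = 6 + K*u)
F(a, j) = -144 - 8*a (F(a, j) = -16 + 8*((4 - a) - 20) = -16 + 8*(-16 - a) = -16 + (-128 - 8*a) = -144 - 8*a)
1/(t(50, -89) + F(-73, 19)) = 1/((6 + 50*(-89)) + (-144 - 8*(-73))) = 1/((6 - 4450) + (-144 + 584)) = 1/(-4444 + 440) = 1/(-4004) = -1/4004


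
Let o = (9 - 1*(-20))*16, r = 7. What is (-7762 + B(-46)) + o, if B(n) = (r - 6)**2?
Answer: -7297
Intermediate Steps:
o = 464 (o = (9 + 20)*16 = 29*16 = 464)
B(n) = 1 (B(n) = (7 - 6)**2 = 1**2 = 1)
(-7762 + B(-46)) + o = (-7762 + 1) + 464 = -7761 + 464 = -7297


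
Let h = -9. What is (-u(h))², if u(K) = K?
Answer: 81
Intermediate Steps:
(-u(h))² = (-1*(-9))² = 9² = 81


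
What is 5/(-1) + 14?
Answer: 9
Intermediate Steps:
5/(-1) + 14 = 5*(-1) + 14 = -5 + 14 = 9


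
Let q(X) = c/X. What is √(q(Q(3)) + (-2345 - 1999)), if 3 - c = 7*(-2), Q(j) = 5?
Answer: I*√108515/5 ≈ 65.883*I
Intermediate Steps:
c = 17 (c = 3 - 7*(-2) = 3 - 1*(-14) = 3 + 14 = 17)
q(X) = 17/X
√(q(Q(3)) + (-2345 - 1999)) = √(17/5 + (-2345 - 1999)) = √(17*(⅕) - 4344) = √(17/5 - 4344) = √(-21703/5) = I*√108515/5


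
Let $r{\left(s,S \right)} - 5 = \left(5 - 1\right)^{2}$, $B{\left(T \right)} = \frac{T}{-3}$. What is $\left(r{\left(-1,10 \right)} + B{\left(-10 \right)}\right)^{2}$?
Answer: $\frac{5329}{9} \approx 592.11$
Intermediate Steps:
$B{\left(T \right)} = - \frac{T}{3}$ ($B{\left(T \right)} = T \left(- \frac{1}{3}\right) = - \frac{T}{3}$)
$r{\left(s,S \right)} = 21$ ($r{\left(s,S \right)} = 5 + \left(5 - 1\right)^{2} = 5 + 4^{2} = 5 + 16 = 21$)
$\left(r{\left(-1,10 \right)} + B{\left(-10 \right)}\right)^{2} = \left(21 - - \frac{10}{3}\right)^{2} = \left(21 + \frac{10}{3}\right)^{2} = \left(\frac{73}{3}\right)^{2} = \frac{5329}{9}$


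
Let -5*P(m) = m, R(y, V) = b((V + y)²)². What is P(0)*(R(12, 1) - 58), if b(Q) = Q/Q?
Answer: 0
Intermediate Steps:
b(Q) = 1
R(y, V) = 1 (R(y, V) = 1² = 1)
P(m) = -m/5
P(0)*(R(12, 1) - 58) = (-⅕*0)*(1 - 58) = 0*(-57) = 0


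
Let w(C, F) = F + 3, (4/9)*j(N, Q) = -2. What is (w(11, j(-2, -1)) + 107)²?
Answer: 44521/4 ≈ 11130.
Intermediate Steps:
j(N, Q) = -9/2 (j(N, Q) = (9/4)*(-2) = -9/2)
w(C, F) = 3 + F
(w(11, j(-2, -1)) + 107)² = ((3 - 9/2) + 107)² = (-3/2 + 107)² = (211/2)² = 44521/4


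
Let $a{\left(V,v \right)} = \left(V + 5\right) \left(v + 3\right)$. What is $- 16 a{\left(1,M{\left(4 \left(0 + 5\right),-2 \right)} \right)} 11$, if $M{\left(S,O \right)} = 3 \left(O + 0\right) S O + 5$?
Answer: $-261888$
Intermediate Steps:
$M{\left(S,O \right)} = 5 + 3 S O^{2}$ ($M{\left(S,O \right)} = 3 O S O + 5 = 3 S O^{2} + 5 = 5 + 3 S O^{2}$)
$a{\left(V,v \right)} = \left(3 + v\right) \left(5 + V\right)$ ($a{\left(V,v \right)} = \left(5 + V\right) \left(3 + v\right) = \left(3 + v\right) \left(5 + V\right)$)
$- 16 a{\left(1,M{\left(4 \left(0 + 5\right),-2 \right)} \right)} 11 = - 16 \left(15 + 3 \cdot 1 + 5 \left(5 + 3 \cdot 4 \left(0 + 5\right) \left(-2\right)^{2}\right) + 1 \left(5 + 3 \cdot 4 \left(0 + 5\right) \left(-2\right)^{2}\right)\right) 11 = - 16 \left(15 + 3 + 5 \left(5 + 3 \cdot 4 \cdot 5 \cdot 4\right) + 1 \left(5 + 3 \cdot 4 \cdot 5 \cdot 4\right)\right) 11 = - 16 \left(15 + 3 + 5 \left(5 + 3 \cdot 20 \cdot 4\right) + 1 \left(5 + 3 \cdot 20 \cdot 4\right)\right) 11 = - 16 \left(15 + 3 + 5 \left(5 + 240\right) + 1 \left(5 + 240\right)\right) 11 = - 16 \left(15 + 3 + 5 \cdot 245 + 1 \cdot 245\right) 11 = - 16 \left(15 + 3 + 1225 + 245\right) 11 = \left(-16\right) 1488 \cdot 11 = \left(-23808\right) 11 = -261888$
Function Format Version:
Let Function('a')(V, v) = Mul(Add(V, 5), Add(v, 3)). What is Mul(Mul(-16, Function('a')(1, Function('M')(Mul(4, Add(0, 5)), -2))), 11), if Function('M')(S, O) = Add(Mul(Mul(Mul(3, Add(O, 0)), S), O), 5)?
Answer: -261888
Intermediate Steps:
Function('M')(S, O) = Add(5, Mul(3, S, Pow(O, 2))) (Function('M')(S, O) = Add(Mul(Mul(Mul(3, O), S), O), 5) = Add(Mul(Mul(3, O, S), O), 5) = Add(Mul(3, S, Pow(O, 2)), 5) = Add(5, Mul(3, S, Pow(O, 2))))
Function('a')(V, v) = Mul(Add(3, v), Add(5, V)) (Function('a')(V, v) = Mul(Add(5, V), Add(3, v)) = Mul(Add(3, v), Add(5, V)))
Mul(Mul(-16, Function('a')(1, Function('M')(Mul(4, Add(0, 5)), -2))), 11) = Mul(Mul(-16, Add(15, Mul(3, 1), Mul(5, Add(5, Mul(3, Mul(4, Add(0, 5)), Pow(-2, 2)))), Mul(1, Add(5, Mul(3, Mul(4, Add(0, 5)), Pow(-2, 2)))))), 11) = Mul(Mul(-16, Add(15, 3, Mul(5, Add(5, Mul(3, Mul(4, 5), 4))), Mul(1, Add(5, Mul(3, Mul(4, 5), 4))))), 11) = Mul(Mul(-16, Add(15, 3, Mul(5, Add(5, Mul(3, 20, 4))), Mul(1, Add(5, Mul(3, 20, 4))))), 11) = Mul(Mul(-16, Add(15, 3, Mul(5, Add(5, 240)), Mul(1, Add(5, 240)))), 11) = Mul(Mul(-16, Add(15, 3, Mul(5, 245), Mul(1, 245))), 11) = Mul(Mul(-16, Add(15, 3, 1225, 245)), 11) = Mul(Mul(-16, 1488), 11) = Mul(-23808, 11) = -261888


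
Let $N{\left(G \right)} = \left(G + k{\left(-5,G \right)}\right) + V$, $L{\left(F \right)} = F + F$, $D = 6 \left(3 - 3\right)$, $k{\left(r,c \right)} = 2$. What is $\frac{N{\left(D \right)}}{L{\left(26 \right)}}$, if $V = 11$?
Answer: $\frac{1}{4} \approx 0.25$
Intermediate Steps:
$D = 0$ ($D = 6 \cdot 0 = 0$)
$L{\left(F \right)} = 2 F$
$N{\left(G \right)} = 13 + G$ ($N{\left(G \right)} = \left(G + 2\right) + 11 = \left(2 + G\right) + 11 = 13 + G$)
$\frac{N{\left(D \right)}}{L{\left(26 \right)}} = \frac{13 + 0}{2 \cdot 26} = \frac{13}{52} = 13 \cdot \frac{1}{52} = \frac{1}{4}$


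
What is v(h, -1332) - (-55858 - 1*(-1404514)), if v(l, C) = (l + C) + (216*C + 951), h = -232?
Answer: -1636981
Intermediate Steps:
v(l, C) = 951 + l + 217*C (v(l, C) = (C + l) + (951 + 216*C) = 951 + l + 217*C)
v(h, -1332) - (-55858 - 1*(-1404514)) = (951 - 232 + 217*(-1332)) - (-55858 - 1*(-1404514)) = (951 - 232 - 289044) - (-55858 + 1404514) = -288325 - 1*1348656 = -288325 - 1348656 = -1636981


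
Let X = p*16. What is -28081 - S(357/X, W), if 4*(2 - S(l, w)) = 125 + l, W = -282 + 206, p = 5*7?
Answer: -8976509/320 ≈ -28052.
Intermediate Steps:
p = 35
X = 560 (X = 35*16 = 560)
W = -76
S(l, w) = -117/4 - l/4 (S(l, w) = 2 - (125 + l)/4 = 2 + (-125/4 - l/4) = -117/4 - l/4)
-28081 - S(357/X, W) = -28081 - (-117/4 - 357/(4*560)) = -28081 - (-117/4 - ¼*51/80) = -28081 - (-117/4 - 51/320) = -28081 - 1*(-9411/320) = -28081 + 9411/320 = -8976509/320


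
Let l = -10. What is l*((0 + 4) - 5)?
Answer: 10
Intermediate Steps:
l*((0 + 4) - 5) = -10*((0 + 4) - 5) = -10*(4 - 5) = -10*(-1) = 10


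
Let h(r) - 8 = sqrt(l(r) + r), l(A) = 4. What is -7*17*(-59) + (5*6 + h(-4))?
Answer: 7059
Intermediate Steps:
h(r) = 8 + sqrt(4 + r)
-7*17*(-59) + (5*6 + h(-4)) = -7*17*(-59) + (5*6 + (8 + sqrt(4 - 4))) = -119*(-59) + (30 + (8 + sqrt(0))) = 7021 + (30 + (8 + 0)) = 7021 + (30 + 8) = 7021 + 38 = 7059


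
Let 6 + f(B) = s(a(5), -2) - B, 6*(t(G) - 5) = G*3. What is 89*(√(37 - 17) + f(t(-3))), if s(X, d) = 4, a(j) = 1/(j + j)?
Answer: -979/2 + 178*√5 ≈ -91.480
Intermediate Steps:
a(j) = 1/(2*j)
t(G) = 5 + G/2 (t(G) = 5 + (G*3)/6 = 5 + (3*G)/6 = 5 + G/2)
f(B) = -2 - B (f(B) = -6 + (4 - B) = -2 - B)
89*(√(37 - 17) + f(t(-3))) = 89*(√(37 - 17) + (-2 - (5 + (½)*(-3)))) = 89*(√20 + (-2 - (5 - 3/2))) = 89*(2*√5 + (-2 - 1*7/2)) = 89*(2*√5 + (-2 - 7/2)) = 89*(2*√5 - 11/2) = 89*(-11/2 + 2*√5) = -979/2 + 178*√5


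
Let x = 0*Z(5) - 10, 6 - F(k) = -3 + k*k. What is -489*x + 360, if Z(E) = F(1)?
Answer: 5250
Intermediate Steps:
F(k) = 9 - k² (F(k) = 6 - (-3 + k*k) = 6 - (-3 + k²) = 6 + (3 - k²) = 9 - k²)
Z(E) = 8 (Z(E) = 9 - 1*1² = 9 - 1*1 = 9 - 1 = 8)
x = -10 (x = 0*8 - 10 = 0 - 10 = -10)
-489*x + 360 = -489*(-10) + 360 = 4890 + 360 = 5250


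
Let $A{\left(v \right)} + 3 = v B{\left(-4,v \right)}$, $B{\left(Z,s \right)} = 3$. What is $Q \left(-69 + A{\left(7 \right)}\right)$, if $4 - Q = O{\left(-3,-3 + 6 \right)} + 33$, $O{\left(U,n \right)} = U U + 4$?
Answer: $2142$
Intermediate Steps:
$O{\left(U,n \right)} = 4 + U^{2}$ ($O{\left(U,n \right)} = U^{2} + 4 = 4 + U^{2}$)
$Q = -42$ ($Q = 4 - \left(\left(4 + \left(-3\right)^{2}\right) + 33\right) = 4 - \left(\left(4 + 9\right) + 33\right) = 4 - \left(13 + 33\right) = 4 - 46 = -42$)
$A{\left(v \right)} = -3 + 3 v$ ($A{\left(v \right)} = -3 + v 3 = -3 + 3 v$)
$Q \left(-69 + A{\left(7 \right)}\right) = - 42 \left(-69 + \left(-3 + 3 \cdot 7\right)\right) = - 42 \left(-69 + \left(-3 + 21\right)\right) = - 42 \left(-69 + 18\right) = \left(-42\right) \left(-51\right) = 2142$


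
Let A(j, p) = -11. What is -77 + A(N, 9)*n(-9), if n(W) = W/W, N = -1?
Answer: -88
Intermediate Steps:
n(W) = 1
-77 + A(N, 9)*n(-9) = -77 - 11*1 = -77 - 11 = -88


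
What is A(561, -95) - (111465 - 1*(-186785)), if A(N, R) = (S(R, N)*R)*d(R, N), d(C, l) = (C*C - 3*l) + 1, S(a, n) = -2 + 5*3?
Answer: -9366855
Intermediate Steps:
S(a, n) = 13 (S(a, n) = -2 + 15 = 13)
d(C, l) = 1 + C**2 - 3*l (d(C, l) = (C**2 - 3*l) + 1 = 1 + C**2 - 3*l)
A(N, R) = 13*R*(1 + R**2 - 3*N) (A(N, R) = (13*R)*(1 + R**2 - 3*N) = 13*R*(1 + R**2 - 3*N))
A(561, -95) - (111465 - 1*(-186785)) = 13*(-95)*(1 + (-95)**2 - 3*561) - (111465 - 1*(-186785)) = 13*(-95)*(1 + 9025 - 1683) - (111465 + 186785) = 13*(-95)*7343 - 1*298250 = -9068605 - 298250 = -9366855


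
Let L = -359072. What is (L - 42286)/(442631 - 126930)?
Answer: -401358/315701 ≈ -1.2713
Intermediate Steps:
(L - 42286)/(442631 - 126930) = (-359072 - 42286)/(442631 - 126930) = -401358/315701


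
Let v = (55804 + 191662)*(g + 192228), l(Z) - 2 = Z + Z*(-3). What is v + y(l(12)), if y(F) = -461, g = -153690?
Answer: 9536844247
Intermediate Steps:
l(Z) = 2 - 2*Z (l(Z) = 2 + (Z + Z*(-3)) = 2 + (Z - 3*Z) = 2 - 2*Z)
v = 9536844708 (v = (55804 + 191662)*(-153690 + 192228) = 247466*38538 = 9536844708)
v + y(l(12)) = 9536844708 - 461 = 9536844247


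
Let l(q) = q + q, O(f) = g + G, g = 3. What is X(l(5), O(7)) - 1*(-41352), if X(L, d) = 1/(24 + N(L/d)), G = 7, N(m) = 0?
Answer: 992449/24 ≈ 41352.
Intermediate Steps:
O(f) = 10 (O(f) = 3 + 7 = 10)
l(q) = 2*q
X(L, d) = 1/24 (X(L, d) = 1/(24 + 0) = 1/24)
X(l(5), O(7)) - 1*(-41352) = 1/24 - 1*(-41352) = 1/24 + 41352 = 992449/24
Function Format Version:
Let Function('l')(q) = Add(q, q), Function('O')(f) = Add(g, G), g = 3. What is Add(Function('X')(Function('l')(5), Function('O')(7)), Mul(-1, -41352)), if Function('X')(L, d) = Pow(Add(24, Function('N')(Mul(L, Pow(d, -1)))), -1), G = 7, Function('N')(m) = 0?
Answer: Rational(992449, 24) ≈ 41352.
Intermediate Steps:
Function('O')(f) = 10 (Function('O')(f) = Add(3, 7) = 10)
Function('l')(q) = Mul(2, q)
Function('X')(L, d) = Rational(1, 24) (Function('X')(L, d) = Pow(Add(24, 0), -1) = Pow(24, -1) = Rational(1, 24))
Add(Function('X')(Function('l')(5), Function('O')(7)), Mul(-1, -41352)) = Add(Rational(1, 24), Mul(-1, -41352)) = Add(Rational(1, 24), 41352) = Rational(992449, 24)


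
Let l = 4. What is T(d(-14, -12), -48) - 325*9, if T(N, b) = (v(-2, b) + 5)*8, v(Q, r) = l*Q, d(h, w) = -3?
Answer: -2949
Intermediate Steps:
v(Q, r) = 4*Q
T(N, b) = -24 (T(N, b) = (4*(-2) + 5)*8 = (-8 + 5)*8 = -3*8 = -24)
T(d(-14, -12), -48) - 325*9 = -24 - 325*9 = -24 - 1*2925 = -24 - 2925 = -2949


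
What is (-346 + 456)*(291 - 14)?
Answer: 30470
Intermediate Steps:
(-346 + 456)*(291 - 14) = 110*277 = 30470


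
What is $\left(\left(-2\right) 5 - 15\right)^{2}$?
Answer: $625$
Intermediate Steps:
$\left(\left(-2\right) 5 - 15\right)^{2} = \left(-10 - 15\right)^{2} = \left(-25\right)^{2} = 625$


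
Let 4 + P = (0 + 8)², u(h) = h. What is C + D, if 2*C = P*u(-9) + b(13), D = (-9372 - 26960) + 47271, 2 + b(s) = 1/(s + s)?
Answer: 554737/52 ≈ 10668.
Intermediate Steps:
P = 60 (P = -4 + (0 + 8)² = -4 + 8² = -4 + 64 = 60)
b(s) = -2 + 1/(2*s) (b(s) = -2 + 1/(s + s) = -2 + 1/(2*s))
D = 10939 (D = -36332 + 47271 = 10939)
C = -14091/52 (C = (60*(-9) + (-2 + (½)/13))/2 = (-540 + (-2 + (½)*(1/13)))/2 = (-540 + (-2 + 1/26))/2 = (-540 - 51/26)/2 = (½)*(-14091/26) = -14091/52 ≈ -270.98)
C + D = -14091/52 + 10939 = 554737/52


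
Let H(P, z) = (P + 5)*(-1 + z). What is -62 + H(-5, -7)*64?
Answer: -62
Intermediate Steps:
H(P, z) = (-1 + z)*(5 + P) (H(P, z) = (5 + P)*(-1 + z) = (-1 + z)*(5 + P))
-62 + H(-5, -7)*64 = -62 + (-5 - 1*(-5) + 5*(-7) - 5*(-7))*64 = -62 + (-5 + 5 - 35 + 35)*64 = -62 + 0*64 = -62 + 0 = -62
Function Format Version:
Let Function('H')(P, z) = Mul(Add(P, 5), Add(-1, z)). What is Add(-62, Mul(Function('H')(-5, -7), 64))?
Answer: -62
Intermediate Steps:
Function('H')(P, z) = Mul(Add(-1, z), Add(5, P)) (Function('H')(P, z) = Mul(Add(5, P), Add(-1, z)) = Mul(Add(-1, z), Add(5, P)))
Add(-62, Mul(Function('H')(-5, -7), 64)) = Add(-62, Mul(Add(-5, Mul(-1, -5), Mul(5, -7), Mul(-5, -7)), 64)) = Add(-62, Mul(Add(-5, 5, -35, 35), 64)) = Add(-62, Mul(0, 64)) = Add(-62, 0) = -62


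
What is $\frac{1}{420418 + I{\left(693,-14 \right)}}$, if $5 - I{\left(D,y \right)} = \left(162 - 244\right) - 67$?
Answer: $\frac{1}{420572} \approx 2.3777 \cdot 10^{-6}$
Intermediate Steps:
$I{\left(D,y \right)} = 154$ ($I{\left(D,y \right)} = 5 - \left(\left(162 - 244\right) - 67\right) = 5 - \left(-82 - 67\right) = 5 - -149 = 5 + 149 = 154$)
$\frac{1}{420418 + I{\left(693,-14 \right)}} = \frac{1}{420418 + 154} = \frac{1}{420572}$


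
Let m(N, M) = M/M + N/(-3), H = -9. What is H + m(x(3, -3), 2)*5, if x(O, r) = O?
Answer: -9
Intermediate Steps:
m(N, M) = 1 - N/3 (m(N, M) = 1 + N*(-1/3) = 1 - N/3)
H + m(x(3, -3), 2)*5 = -9 + (1 - 1/3*3)*5 = -9 + (1 - 1)*5 = -9 + 0*5 = -9 + 0 = -9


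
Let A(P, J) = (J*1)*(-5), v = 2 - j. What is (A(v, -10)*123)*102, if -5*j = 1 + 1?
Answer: 627300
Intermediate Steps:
j = -⅖ (j = -(1 + 1)/5 = -⅕*2 = -⅖ ≈ -0.40000)
v = 12/5 (v = 2 - 1*(-⅖) = 2 + ⅖ = 12/5 ≈ 2.4000)
A(P, J) = -5*J (A(P, J) = J*(-5) = -5*J)
(A(v, -10)*123)*102 = (-5*(-10)*123)*102 = (50*123)*102 = 6150*102 = 627300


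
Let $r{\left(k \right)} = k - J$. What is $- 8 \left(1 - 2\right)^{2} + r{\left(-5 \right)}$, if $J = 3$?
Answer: $-16$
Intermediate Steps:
$r{\left(k \right)} = -3 + k$ ($r{\left(k \right)} = k - 3 = -3 + k$)
$- 8 \left(1 - 2\right)^{2} + r{\left(-5 \right)} = - 8 \left(1 - 2\right)^{2} - 8 = - 8 \left(-1\right)^{2} - 8 = \left(-8\right) 1 - 8 = -8 - 8 = -16$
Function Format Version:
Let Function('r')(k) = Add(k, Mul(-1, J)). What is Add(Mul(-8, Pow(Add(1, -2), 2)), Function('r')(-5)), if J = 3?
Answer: -16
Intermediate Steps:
Function('r')(k) = Add(-3, k) (Function('r')(k) = Add(k, Mul(-1, 3)) = Add(k, -3) = Add(-3, k))
Add(Mul(-8, Pow(Add(1, -2), 2)), Function('r')(-5)) = Add(Mul(-8, Pow(Add(1, -2), 2)), Add(-3, -5)) = Add(Mul(-8, Pow(-1, 2)), -8) = Add(Mul(-8, 1), -8) = Add(-8, -8) = -16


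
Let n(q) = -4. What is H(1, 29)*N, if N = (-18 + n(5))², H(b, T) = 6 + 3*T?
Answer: 45012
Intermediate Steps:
N = 484 (N = (-18 - 4)² = (-22)² = 484)
H(1, 29)*N = (6 + 3*29)*484 = (6 + 87)*484 = 93*484 = 45012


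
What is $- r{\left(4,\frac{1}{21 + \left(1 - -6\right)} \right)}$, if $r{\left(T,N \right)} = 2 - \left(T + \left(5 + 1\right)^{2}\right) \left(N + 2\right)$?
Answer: $\frac{556}{7} \approx 79.429$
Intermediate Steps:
$r{\left(T,N \right)} = 2 - \left(2 + N\right) \left(36 + T\right)$ ($r{\left(T,N \right)} = 2 - \left(T + 6^{2}\right) \left(2 + N\right) = 2 - \left(T + 36\right) \left(2 + N\right) = 2 - \left(36 + T\right) \left(2 + N\right) = 2 - \left(2 + N\right) \left(36 + T\right)$)
$- r{\left(4,\frac{1}{21 + \left(1 - -6\right)} \right)} = - (-70 - \frac{36}{21 + \left(1 - -6\right)} - 8 - \frac{1}{21 + \left(1 - -6\right)} 4) = - (-70 - \frac{36}{21 + \left(1 + 6\right)} - 8 - \frac{1}{21 + \left(1 + 6\right)} 4) = - (-70 - \frac{36}{21 + 7} - 8 - \frac{1}{21 + 7} \cdot 4) = - (-70 - \frac{36}{28} - 8 - \frac{1}{28} \cdot 4) = - (-70 - \frac{9}{7} - 8 - \frac{1}{28} \cdot 4) = - (-70 - \frac{9}{7} - 8 - \frac{1}{7}) = \left(-1\right) \left(- \frac{556}{7}\right) = \frac{556}{7}$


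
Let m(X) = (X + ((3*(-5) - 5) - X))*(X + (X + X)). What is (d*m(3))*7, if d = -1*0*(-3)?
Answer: 0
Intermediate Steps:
d = 0 (d = -0*(-3) = -1*0 = 0)
m(X) = -60*X (m(X) = (X + ((-15 - 5) - X))*(X + 2*X) = (X + (-20 - X))*(3*X) = -60*X)
(d*m(3))*7 = (0*(-60*3))*7 = (0*(-180))*7 = 0*7 = 0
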